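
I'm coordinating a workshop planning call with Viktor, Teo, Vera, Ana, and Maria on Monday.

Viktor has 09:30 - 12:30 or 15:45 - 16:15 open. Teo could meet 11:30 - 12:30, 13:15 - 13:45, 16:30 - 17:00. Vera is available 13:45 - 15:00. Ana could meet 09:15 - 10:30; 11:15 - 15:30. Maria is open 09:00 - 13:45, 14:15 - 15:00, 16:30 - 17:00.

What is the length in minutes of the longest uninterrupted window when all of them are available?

0

Viktor ∩ Teo: 11:30-12:30.
Viktor ∩ Teo ∩ Vera: ∅.
Viktor ∩ Teo ∩ Vera ∩ Ana: ∅.
Viktor ∩ Teo ∩ Vera ∩ Ana ∩ Maria: ∅.
There is no time when everyone is free.
No common window exists, so the longest block is 0 minutes.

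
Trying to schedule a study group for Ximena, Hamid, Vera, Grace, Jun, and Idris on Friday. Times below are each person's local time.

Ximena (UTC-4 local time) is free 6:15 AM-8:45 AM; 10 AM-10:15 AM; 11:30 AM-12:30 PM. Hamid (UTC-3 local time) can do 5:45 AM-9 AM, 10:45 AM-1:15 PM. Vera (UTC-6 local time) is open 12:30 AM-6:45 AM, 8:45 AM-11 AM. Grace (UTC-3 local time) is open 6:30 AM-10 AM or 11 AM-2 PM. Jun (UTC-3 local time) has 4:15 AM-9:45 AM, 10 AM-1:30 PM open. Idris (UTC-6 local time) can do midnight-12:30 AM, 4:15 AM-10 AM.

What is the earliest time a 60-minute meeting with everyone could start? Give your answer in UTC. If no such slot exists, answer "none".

10:15

Ximena in UTC: 10:15-12:45, 14:00-14:15, 15:30-16:30 (add 4h to convert from UTC-4).
Hamid in UTC: 08:45-12:00, 13:45-16:15 (add 3h to convert from UTC-3).
Vera in UTC: 06:30-12:45, 14:45-17:00 (add 6h to convert from UTC-6).
Grace in UTC: 09:30-13:00, 14:00-17:00 (add 3h to convert from UTC-3).
Jun in UTC: 07:15-12:45, 13:00-16:30 (add 3h to convert from UTC-3).
Idris in UTC: 06:00-06:30, 10:15-16:00 (add 6h to convert from UTC-6).
Ximena ∩ Hamid: 10:15-12:00, 14:00-14:15, 15:30-16:15.
Ximena ∩ Hamid ∩ Vera: 10:15-12:00, 15:30-16:15.
Ximena ∩ Hamid ∩ Vera ∩ Grace: 10:15-12:00, 15:30-16:15.
Ximena ∩ Hamid ∩ Vera ∩ Grace ∩ Jun: 10:15-12:00, 15:30-16:15.
Ximena ∩ Hamid ∩ Vera ∩ Grace ∩ Jun ∩ Idris: 10:15-12:00, 15:30-16:00.
Those are the intersection windows.
The first common window of at least 60 minutes is 10:15-12:00, so the earliest start is 10:15.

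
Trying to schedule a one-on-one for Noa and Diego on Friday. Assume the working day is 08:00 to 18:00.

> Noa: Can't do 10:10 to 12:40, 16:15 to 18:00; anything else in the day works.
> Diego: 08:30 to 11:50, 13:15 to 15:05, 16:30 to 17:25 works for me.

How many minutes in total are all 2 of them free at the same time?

210

Noa free: 08:00-10:10, 12:40-16:15 (invert busy blocks within the working day).
Diego free: 08:30-11:50, 13:15-15:05, 16:30-17:25.
Noa ∩ Diego: 08:30-10:10, 13:15-15:05.
Summing the common windows: 100 + 110 = 210 minutes.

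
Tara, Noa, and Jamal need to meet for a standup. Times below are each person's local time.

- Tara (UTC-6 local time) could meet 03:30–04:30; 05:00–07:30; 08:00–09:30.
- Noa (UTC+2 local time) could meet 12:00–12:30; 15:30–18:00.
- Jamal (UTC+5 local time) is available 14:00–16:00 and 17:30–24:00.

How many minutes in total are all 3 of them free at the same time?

120

Tara in UTC: 09:30-10:30, 11:00-13:30, 14:00-15:30 (add 6h to convert from UTC-6).
Noa in UTC: 10:00-10:30, 13:30-16:00 (subtract 2h to convert from UTC+2).
Jamal in UTC: 09:00-11:00, 12:30-19:00 (subtract 5h to convert from UTC+5).
Tara ∩ Noa: 10:00-10:30, 14:00-15:30.
Tara ∩ Noa ∩ Jamal: 10:00-10:30, 14:00-15:30.
Summing the common windows: 30 + 90 = 120 minutes.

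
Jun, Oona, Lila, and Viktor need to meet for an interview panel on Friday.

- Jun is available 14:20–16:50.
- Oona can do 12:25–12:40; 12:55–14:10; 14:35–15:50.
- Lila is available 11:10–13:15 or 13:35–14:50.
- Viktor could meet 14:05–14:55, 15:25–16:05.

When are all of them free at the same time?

Jun ∩ Oona: 14:35-15:50.
Jun ∩ Oona ∩ Lila: 14:35-14:50.
Jun ∩ Oona ∩ Lila ∩ Viktor: 14:35-14:50.

14:35-14:50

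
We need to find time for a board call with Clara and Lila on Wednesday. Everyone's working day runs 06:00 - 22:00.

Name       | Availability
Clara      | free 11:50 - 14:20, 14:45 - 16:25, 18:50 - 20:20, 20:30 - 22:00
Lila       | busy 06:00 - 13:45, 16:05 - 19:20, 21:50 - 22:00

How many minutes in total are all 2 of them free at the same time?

255

Clara free: 11:50-14:20, 14:45-16:25, 18:50-20:20, 20:30-22:00.
Lila free: 13:45-16:05, 19:20-21:50 (invert busy blocks within the working day).
Clara ∩ Lila: 13:45-14:20, 14:45-16:05, 19:20-20:20, 20:30-21:50.
Summing the common windows: 35 + 80 + 60 + 80 = 255 minutes.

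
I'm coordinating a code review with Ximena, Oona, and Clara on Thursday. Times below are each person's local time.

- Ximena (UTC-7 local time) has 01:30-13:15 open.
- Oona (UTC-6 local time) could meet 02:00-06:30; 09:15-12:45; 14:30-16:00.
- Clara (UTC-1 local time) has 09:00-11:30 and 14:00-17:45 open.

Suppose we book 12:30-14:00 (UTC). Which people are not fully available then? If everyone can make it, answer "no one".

Ximena in UTC: 08:30-20:15 (add 7h to convert from UTC-7).
Oona in UTC: 08:00-12:30, 15:15-18:45, 20:30-22:00 (add 6h to convert from UTC-6).
Clara in UTC: 10:00-12:30, 15:00-18:45 (add 1h to convert from UTC-1).
Ximena: free for 12:30-14:00. Oona: not fully free for 12:30-14:00. Clara: not fully free for 12:30-14:00.

Clara, Oona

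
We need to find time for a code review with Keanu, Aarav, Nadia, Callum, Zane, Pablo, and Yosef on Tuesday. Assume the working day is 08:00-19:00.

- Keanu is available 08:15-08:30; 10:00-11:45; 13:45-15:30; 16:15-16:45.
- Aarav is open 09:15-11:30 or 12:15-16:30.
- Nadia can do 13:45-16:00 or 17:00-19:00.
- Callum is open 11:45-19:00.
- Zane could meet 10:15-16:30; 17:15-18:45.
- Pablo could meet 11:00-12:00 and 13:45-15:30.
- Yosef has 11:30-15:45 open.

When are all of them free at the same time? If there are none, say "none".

13:45-15:30

Keanu ∩ Aarav: 10:00-11:30, 13:45-15:30, 16:15-16:30.
Keanu ∩ Aarav ∩ Nadia: 13:45-15:30.
Keanu ∩ Aarav ∩ Nadia ∩ Callum: 13:45-15:30.
Keanu ∩ Aarav ∩ Nadia ∩ Callum ∩ Zane: 13:45-15:30.
Keanu ∩ Aarav ∩ Nadia ∩ Callum ∩ Zane ∩ Pablo: 13:45-15:30.
Keanu ∩ Aarav ∩ Nadia ∩ Callum ∩ Zane ∩ Pablo ∩ Yosef: 13:45-15:30.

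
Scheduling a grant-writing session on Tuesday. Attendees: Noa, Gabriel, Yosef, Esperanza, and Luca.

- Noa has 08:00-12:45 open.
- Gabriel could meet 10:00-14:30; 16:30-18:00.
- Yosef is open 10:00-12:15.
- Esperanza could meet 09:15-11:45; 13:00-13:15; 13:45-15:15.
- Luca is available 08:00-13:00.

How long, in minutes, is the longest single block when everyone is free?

105

Noa ∩ Gabriel: 10:00-12:45.
Noa ∩ Gabriel ∩ Yosef: 10:00-12:15.
Noa ∩ Gabriel ∩ Yosef ∩ Esperanza: 10:00-11:45.
Noa ∩ Gabriel ∩ Yosef ∩ Esperanza ∩ Luca: 10:00-11:45.
The longest is 10:00-11:45 at 105 minutes.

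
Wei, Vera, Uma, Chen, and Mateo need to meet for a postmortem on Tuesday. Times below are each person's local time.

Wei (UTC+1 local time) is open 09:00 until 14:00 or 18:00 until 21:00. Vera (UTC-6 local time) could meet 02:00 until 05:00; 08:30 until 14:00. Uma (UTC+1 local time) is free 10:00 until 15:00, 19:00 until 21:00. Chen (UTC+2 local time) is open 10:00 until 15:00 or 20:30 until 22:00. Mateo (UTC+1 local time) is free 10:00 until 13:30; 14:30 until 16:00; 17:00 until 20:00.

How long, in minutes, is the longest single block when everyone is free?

Wei in UTC: 08:00-13:00, 17:00-20:00 (subtract 1h to convert from UTC+1).
Vera in UTC: 08:00-11:00, 14:30-20:00 (add 6h to convert from UTC-6).
Uma in UTC: 09:00-14:00, 18:00-20:00 (subtract 1h to convert from UTC+1).
Chen in UTC: 08:00-13:00, 18:30-20:00 (subtract 2h to convert from UTC+2).
Mateo in UTC: 09:00-12:30, 13:30-15:00, 16:00-19:00 (subtract 1h to convert from UTC+1).
Wei ∩ Vera: 08:00-11:00, 17:00-20:00.
Wei ∩ Vera ∩ Uma: 09:00-11:00, 18:00-20:00.
Wei ∩ Vera ∩ Uma ∩ Chen: 09:00-11:00, 18:30-20:00.
Wei ∩ Vera ∩ Uma ∩ Chen ∩ Mateo: 09:00-11:00, 18:30-19:00.
The longest is 09:00-11:00 at 120 minutes.

120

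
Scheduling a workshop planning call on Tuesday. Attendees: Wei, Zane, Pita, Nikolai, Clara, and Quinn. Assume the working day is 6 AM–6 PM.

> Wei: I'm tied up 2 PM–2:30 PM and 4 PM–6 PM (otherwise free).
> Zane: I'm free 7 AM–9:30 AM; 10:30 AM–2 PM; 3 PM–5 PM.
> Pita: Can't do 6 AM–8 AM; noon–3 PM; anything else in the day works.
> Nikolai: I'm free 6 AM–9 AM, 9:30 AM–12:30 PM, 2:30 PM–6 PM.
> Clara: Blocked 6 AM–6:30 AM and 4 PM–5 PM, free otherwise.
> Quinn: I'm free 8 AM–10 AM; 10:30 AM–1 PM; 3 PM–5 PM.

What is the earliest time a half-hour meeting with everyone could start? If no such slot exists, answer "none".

Wei free: 06:00-14:00, 14:30-16:00 (invert busy blocks within the working day).
Zane free: 07:00-09:30, 10:30-14:00, 15:00-17:00.
Pita free: 08:00-12:00, 15:00-18:00 (invert busy blocks within the working day).
Nikolai free: 06:00-09:00, 09:30-12:30, 14:30-18:00.
Clara free: 06:30-16:00, 17:00-18:00 (invert busy blocks within the working day).
Quinn free: 08:00-10:00, 10:30-13:00, 15:00-17:00.
Wei ∩ Zane: 07:00-09:30, 10:30-14:00, 15:00-16:00.
Wei ∩ Zane ∩ Pita: 08:00-09:30, 10:30-12:00, 15:00-16:00.
Wei ∩ Zane ∩ Pita ∩ Nikolai: 08:00-09:00, 10:30-12:00, 15:00-16:00.
Wei ∩ Zane ∩ Pita ∩ Nikolai ∩ Clara: 08:00-09:00, 10:30-12:00, 15:00-16:00.
Wei ∩ Zane ∩ Pita ∩ Nikolai ∩ Clara ∩ Quinn: 08:00-09:00, 10:30-12:00, 15:00-16:00.
Those are the intersection windows.
The first common window of at least 30 minutes is 08:00-09:00, so the earliest start is 08:00.

08:00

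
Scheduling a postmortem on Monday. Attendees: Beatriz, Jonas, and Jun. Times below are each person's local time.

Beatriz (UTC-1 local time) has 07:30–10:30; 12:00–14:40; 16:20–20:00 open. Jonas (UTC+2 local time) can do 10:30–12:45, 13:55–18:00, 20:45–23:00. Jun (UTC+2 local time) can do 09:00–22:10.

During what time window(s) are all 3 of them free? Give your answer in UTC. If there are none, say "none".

Beatriz in UTC: 08:30-11:30, 13:00-15:40, 17:20-21:00 (add 1h to convert from UTC-1).
Jonas in UTC: 08:30-10:45, 11:55-16:00, 18:45-21:00 (subtract 2h to convert from UTC+2).
Jun in UTC: 07:00-20:10 (subtract 2h to convert from UTC+2).
Beatriz ∩ Jonas: 08:30-10:45, 13:00-15:40, 18:45-21:00.
Beatriz ∩ Jonas ∩ Jun: 08:30-10:45, 13:00-15:40, 18:45-20:10.
So the common availability across everyone is 08:30-10:45, 13:00-15:40, 18:45-20:10.

08:30-10:45, 13:00-15:40, 18:45-20:10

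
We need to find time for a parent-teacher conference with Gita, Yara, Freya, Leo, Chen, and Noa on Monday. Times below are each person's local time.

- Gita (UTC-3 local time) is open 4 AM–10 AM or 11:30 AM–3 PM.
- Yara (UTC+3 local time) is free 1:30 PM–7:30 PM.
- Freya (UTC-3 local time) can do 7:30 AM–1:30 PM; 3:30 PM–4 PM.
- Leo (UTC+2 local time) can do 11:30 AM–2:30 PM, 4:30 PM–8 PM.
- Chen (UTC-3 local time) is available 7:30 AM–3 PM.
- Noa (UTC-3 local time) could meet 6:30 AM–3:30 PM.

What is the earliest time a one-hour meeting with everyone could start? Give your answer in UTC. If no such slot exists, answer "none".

10:30

Gita in UTC: 07:00-13:00, 14:30-18:00 (add 3h to convert from UTC-3).
Yara in UTC: 10:30-16:30 (subtract 3h to convert from UTC+3).
Freya in UTC: 10:30-16:30, 18:30-19:00 (add 3h to convert from UTC-3).
Leo in UTC: 09:30-12:30, 14:30-18:00 (subtract 2h to convert from UTC+2).
Chen in UTC: 10:30-18:00 (add 3h to convert from UTC-3).
Noa in UTC: 09:30-18:30 (add 3h to convert from UTC-3).
Gita ∩ Yara: 10:30-13:00, 14:30-16:30.
Gita ∩ Yara ∩ Freya: 10:30-13:00, 14:30-16:30.
Gita ∩ Yara ∩ Freya ∩ Leo: 10:30-12:30, 14:30-16:30.
Gita ∩ Yara ∩ Freya ∩ Leo ∩ Chen: 10:30-12:30, 14:30-16:30.
Gita ∩ Yara ∩ Freya ∩ Leo ∩ Chen ∩ Noa: 10:30-12:30, 14:30-16:30.
The first common window of at least 60 minutes is 10:30-12:30, so the earliest start is 10:30.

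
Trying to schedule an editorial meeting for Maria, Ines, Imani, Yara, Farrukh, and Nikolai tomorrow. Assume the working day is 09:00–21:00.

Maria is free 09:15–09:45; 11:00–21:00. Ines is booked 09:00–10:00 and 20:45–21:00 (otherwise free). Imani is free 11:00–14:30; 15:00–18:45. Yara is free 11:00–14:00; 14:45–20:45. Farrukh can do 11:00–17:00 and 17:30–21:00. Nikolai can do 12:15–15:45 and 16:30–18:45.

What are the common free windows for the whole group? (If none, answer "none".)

12:15-14:00, 15:00-15:45, 16:30-17:00, 17:30-18:45

Maria free: 09:15-09:45, 11:00-21:00.
Ines free: 10:00-20:45 (invert busy blocks within the working day).
Imani free: 11:00-14:30, 15:00-18:45.
Yara free: 11:00-14:00, 14:45-20:45.
Farrukh free: 11:00-17:00, 17:30-21:00.
Nikolai free: 12:15-15:45, 16:30-18:45.
Maria ∩ Ines: 11:00-20:45.
Maria ∩ Ines ∩ Imani: 11:00-14:30, 15:00-18:45.
Maria ∩ Ines ∩ Imani ∩ Yara: 11:00-14:00, 15:00-18:45.
Maria ∩ Ines ∩ Imani ∩ Yara ∩ Farrukh: 11:00-14:00, 15:00-17:00, 17:30-18:45.
Maria ∩ Ines ∩ Imani ∩ Yara ∩ Farrukh ∩ Nikolai: 12:15-14:00, 15:00-15:45, 16:30-17:00, 17:30-18:45.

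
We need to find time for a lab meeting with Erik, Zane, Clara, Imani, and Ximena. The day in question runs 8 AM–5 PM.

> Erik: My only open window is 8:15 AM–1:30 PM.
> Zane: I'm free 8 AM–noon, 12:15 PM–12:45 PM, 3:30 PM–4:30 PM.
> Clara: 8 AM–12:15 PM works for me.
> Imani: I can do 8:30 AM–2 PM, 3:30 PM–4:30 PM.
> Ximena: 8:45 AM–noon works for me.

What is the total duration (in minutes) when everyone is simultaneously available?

195

Erik ∩ Zane: 08:15-12:00, 12:15-12:45.
Erik ∩ Zane ∩ Clara: 08:15-12:00.
Erik ∩ Zane ∩ Clara ∩ Imani: 08:30-12:00.
Erik ∩ Zane ∩ Clara ∩ Imani ∩ Ximena: 08:45-12:00.
That's a single block of 195 minutes.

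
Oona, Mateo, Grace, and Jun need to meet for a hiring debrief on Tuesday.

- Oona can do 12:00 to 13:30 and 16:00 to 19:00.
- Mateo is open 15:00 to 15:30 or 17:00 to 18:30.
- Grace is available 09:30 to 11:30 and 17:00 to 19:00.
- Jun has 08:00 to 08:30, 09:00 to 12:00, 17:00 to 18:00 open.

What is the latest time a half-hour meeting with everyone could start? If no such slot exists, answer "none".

17:30

Oona ∩ Mateo: 17:00-18:30.
Oona ∩ Mateo ∩ Grace: 17:00-18:30.
Oona ∩ Mateo ∩ Grace ∩ Jun: 17:00-18:00.
Those are the intersection windows.
The last common window of at least 30 minutes is 17:00-18:00; a 30-minute meeting can start as late as 17:30 and still end by 18:00.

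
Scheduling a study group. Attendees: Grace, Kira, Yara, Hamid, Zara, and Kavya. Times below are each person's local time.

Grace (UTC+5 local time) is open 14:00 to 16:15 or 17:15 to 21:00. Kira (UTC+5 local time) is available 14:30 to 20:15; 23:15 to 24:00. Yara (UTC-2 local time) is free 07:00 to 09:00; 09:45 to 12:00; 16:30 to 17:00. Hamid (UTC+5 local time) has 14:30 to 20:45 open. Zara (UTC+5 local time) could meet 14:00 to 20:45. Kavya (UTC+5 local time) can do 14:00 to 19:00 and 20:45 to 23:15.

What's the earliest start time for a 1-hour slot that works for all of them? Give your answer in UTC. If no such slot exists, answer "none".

Grace in UTC: 09:00-11:15, 12:15-16:00 (subtract 5h to convert from UTC+5).
Kira in UTC: 09:30-15:15, 18:15-19:00 (subtract 5h to convert from UTC+5).
Yara in UTC: 09:00-11:00, 11:45-14:00, 18:30-19:00 (add 2h to convert from UTC-2).
Hamid in UTC: 09:30-15:45 (subtract 5h to convert from UTC+5).
Zara in UTC: 09:00-15:45 (subtract 5h to convert from UTC+5).
Kavya in UTC: 09:00-14:00, 15:45-18:15 (subtract 5h to convert from UTC+5).
Grace ∩ Kira: 09:30-11:15, 12:15-15:15.
Grace ∩ Kira ∩ Yara: 09:30-11:00, 12:15-14:00.
Grace ∩ Kira ∩ Yara ∩ Hamid: 09:30-11:00, 12:15-14:00.
Grace ∩ Kira ∩ Yara ∩ Hamid ∩ Zara: 09:30-11:00, 12:15-14:00.
Grace ∩ Kira ∩ Yara ∩ Hamid ∩ Zara ∩ Kavya: 09:30-11:00, 12:15-14:00.
So the common availability across everyone is 09:30-11:00, 12:15-14:00.
The first common window of at least 60 minutes is 09:30-11:00, so the earliest start is 09:30.

09:30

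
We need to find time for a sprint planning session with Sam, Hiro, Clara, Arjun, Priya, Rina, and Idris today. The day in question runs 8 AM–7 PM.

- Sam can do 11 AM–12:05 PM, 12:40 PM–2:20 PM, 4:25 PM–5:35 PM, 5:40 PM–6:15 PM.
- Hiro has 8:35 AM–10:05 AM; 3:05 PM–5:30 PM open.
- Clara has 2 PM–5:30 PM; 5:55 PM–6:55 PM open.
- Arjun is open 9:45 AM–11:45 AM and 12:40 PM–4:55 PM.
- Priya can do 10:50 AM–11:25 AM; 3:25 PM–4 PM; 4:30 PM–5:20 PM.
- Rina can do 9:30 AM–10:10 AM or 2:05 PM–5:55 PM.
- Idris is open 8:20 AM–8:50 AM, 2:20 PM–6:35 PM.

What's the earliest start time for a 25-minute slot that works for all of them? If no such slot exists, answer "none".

Sam ∩ Hiro: 16:25-17:30.
Sam ∩ Hiro ∩ Clara: 16:25-17:30.
Sam ∩ Hiro ∩ Clara ∩ Arjun: 16:25-16:55.
Sam ∩ Hiro ∩ Clara ∩ Arjun ∩ Priya: 16:30-16:55.
Sam ∩ Hiro ∩ Clara ∩ Arjun ∩ Priya ∩ Rina: 16:30-16:55.
Sam ∩ Hiro ∩ Clara ∩ Arjun ∩ Priya ∩ Rina ∩ Idris: 16:30-16:55.
Those are the intersection windows.
The first common window of at least 25 minutes is 16:30-16:55, so the earliest start is 16:30.

16:30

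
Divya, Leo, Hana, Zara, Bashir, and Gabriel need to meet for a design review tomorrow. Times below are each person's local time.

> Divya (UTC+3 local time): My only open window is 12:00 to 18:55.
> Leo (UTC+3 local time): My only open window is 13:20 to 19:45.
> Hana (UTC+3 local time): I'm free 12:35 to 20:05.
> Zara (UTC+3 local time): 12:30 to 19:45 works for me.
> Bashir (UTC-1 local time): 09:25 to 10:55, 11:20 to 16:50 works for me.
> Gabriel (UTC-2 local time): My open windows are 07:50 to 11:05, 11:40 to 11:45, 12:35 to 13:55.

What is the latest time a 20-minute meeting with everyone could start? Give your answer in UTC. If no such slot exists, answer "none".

15:35

Divya in UTC: 09:00-15:55 (subtract 3h to convert from UTC+3).
Leo in UTC: 10:20-16:45 (subtract 3h to convert from UTC+3).
Hana in UTC: 09:35-17:05 (subtract 3h to convert from UTC+3).
Zara in UTC: 09:30-16:45 (subtract 3h to convert from UTC+3).
Bashir in UTC: 10:25-11:55, 12:20-17:50 (add 1h to convert from UTC-1).
Gabriel in UTC: 09:50-13:05, 13:40-13:45, 14:35-15:55 (add 2h to convert from UTC-2).
Divya ∩ Leo: 10:20-15:55.
Divya ∩ Leo ∩ Hana: 10:20-15:55.
Divya ∩ Leo ∩ Hana ∩ Zara: 10:20-15:55.
Divya ∩ Leo ∩ Hana ∩ Zara ∩ Bashir: 10:25-11:55, 12:20-15:55.
Divya ∩ Leo ∩ Hana ∩ Zara ∩ Bashir ∩ Gabriel: 10:25-11:55, 12:20-13:05, 13:40-13:45, 14:35-15:55.
The last common window of at least 20 minutes is 14:35-15:55; a 20-minute meeting can start as late as 15:35 and still end by 15:55.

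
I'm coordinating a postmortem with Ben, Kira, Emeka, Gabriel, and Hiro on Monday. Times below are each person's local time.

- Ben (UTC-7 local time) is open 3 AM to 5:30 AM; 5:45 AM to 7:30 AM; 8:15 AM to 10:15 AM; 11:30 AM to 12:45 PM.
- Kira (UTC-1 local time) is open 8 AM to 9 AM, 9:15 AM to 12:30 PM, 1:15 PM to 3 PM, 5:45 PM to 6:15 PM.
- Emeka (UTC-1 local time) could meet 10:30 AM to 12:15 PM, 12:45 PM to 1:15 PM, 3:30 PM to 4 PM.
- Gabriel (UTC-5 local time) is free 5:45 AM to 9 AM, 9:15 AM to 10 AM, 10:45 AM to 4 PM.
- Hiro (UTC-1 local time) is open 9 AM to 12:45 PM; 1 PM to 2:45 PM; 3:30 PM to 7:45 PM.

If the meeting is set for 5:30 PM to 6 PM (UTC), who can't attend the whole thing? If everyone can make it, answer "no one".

Ben in UTC: 10:00-12:30, 12:45-14:30, 15:15-17:15, 18:30-19:45 (add 7h to convert from UTC-7).
Kira in UTC: 09:00-10:00, 10:15-13:30, 14:15-16:00, 18:45-19:15 (add 1h to convert from UTC-1).
Emeka in UTC: 11:30-13:15, 13:45-14:15, 16:30-17:00 (add 1h to convert from UTC-1).
Gabriel in UTC: 10:45-14:00, 14:15-15:00, 15:45-21:00 (add 5h to convert from UTC-5).
Hiro in UTC: 10:00-13:45, 14:00-15:45, 16:30-20:45 (add 1h to convert from UTC-1).
Ben: not fully free for 17:30-18:00. Kira: not fully free for 17:30-18:00. Emeka: not fully free for 17:30-18:00. Gabriel: free for 17:30-18:00. Hiro: free for 17:30-18:00.

Ben, Emeka, Kira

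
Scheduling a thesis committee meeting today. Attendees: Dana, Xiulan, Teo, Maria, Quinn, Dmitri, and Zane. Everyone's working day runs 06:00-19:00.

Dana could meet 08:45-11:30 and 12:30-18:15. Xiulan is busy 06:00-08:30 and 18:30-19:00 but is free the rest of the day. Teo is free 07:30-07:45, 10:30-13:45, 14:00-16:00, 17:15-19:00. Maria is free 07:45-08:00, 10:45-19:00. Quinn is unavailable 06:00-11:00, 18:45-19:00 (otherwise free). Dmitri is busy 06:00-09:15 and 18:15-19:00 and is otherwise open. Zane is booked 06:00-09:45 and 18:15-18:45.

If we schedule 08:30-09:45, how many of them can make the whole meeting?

1

Dana free: 08:45-11:30, 12:30-18:15.
Xiulan free: 08:30-18:30 (invert busy blocks within the working day).
Teo free: 07:30-07:45, 10:30-13:45, 14:00-16:00, 17:15-19:00.
Maria free: 07:45-08:00, 10:45-19:00.
Quinn free: 11:00-18:45 (invert busy blocks within the working day).
Dmitri free: 09:15-18:15 (invert busy blocks within the working day).
Zane free: 09:45-18:15, 18:45-19:00 (invert busy blocks within the working day).
Xiulan can make the full 08:30-09:45 slot — that's 1.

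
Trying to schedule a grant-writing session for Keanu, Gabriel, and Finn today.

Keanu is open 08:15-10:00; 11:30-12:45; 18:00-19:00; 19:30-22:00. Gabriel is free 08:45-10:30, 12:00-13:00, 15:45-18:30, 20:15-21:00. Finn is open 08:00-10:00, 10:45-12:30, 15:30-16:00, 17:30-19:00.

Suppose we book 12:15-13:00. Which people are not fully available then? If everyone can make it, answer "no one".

Finn, Keanu

Keanu: not fully free for 12:15-13:00. Gabriel: free for 12:15-13:00. Finn: not fully free for 12:15-13:00.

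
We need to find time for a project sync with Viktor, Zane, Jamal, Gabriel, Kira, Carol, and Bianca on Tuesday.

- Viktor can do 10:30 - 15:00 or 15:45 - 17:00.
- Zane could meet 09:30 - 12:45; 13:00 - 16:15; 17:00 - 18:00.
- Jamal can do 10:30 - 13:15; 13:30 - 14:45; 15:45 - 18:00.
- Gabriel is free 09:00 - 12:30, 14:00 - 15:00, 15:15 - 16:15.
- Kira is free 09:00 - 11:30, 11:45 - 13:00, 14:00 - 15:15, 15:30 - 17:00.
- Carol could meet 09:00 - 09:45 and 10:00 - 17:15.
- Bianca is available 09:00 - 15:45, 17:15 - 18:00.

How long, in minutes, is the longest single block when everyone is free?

Viktor ∩ Zane: 10:30-12:45, 13:00-15:00, 15:45-16:15.
Viktor ∩ Zane ∩ Jamal: 10:30-12:45, 13:00-13:15, 13:30-14:45, 15:45-16:15.
Viktor ∩ Zane ∩ Jamal ∩ Gabriel: 10:30-12:30, 14:00-14:45, 15:45-16:15.
Viktor ∩ Zane ∩ Jamal ∩ Gabriel ∩ Kira: 10:30-11:30, 11:45-12:30, 14:00-14:45, 15:45-16:15.
Viktor ∩ Zane ∩ Jamal ∩ Gabriel ∩ Kira ∩ Carol: 10:30-11:30, 11:45-12:30, 14:00-14:45, 15:45-16:15.
Viktor ∩ Zane ∩ Jamal ∩ Gabriel ∩ Kira ∩ Carol ∩ Bianca: 10:30-11:30, 11:45-12:30, 14:00-14:45.
The longest is 10:30-11:30 at 60 minutes.

60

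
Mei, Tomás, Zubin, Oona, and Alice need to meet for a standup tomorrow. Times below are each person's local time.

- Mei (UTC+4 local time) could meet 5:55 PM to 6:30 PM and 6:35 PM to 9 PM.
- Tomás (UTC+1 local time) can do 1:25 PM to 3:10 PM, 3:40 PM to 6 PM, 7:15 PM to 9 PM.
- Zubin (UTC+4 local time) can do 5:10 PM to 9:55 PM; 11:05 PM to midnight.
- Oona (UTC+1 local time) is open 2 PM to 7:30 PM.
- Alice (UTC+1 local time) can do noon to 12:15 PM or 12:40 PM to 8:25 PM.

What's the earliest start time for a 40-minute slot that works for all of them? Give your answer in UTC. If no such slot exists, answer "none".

Mei in UTC: 13:55-14:30, 14:35-17:00 (subtract 4h to convert from UTC+4).
Tomás in UTC: 12:25-14:10, 14:40-17:00, 18:15-20:00 (subtract 1h to convert from UTC+1).
Zubin in UTC: 13:10-17:55, 19:05-20:00 (subtract 4h to convert from UTC+4).
Oona in UTC: 13:00-18:30 (subtract 1h to convert from UTC+1).
Alice in UTC: 11:00-11:15, 11:40-19:25 (subtract 1h to convert from UTC+1).
Mei ∩ Tomás: 13:55-14:10, 14:40-17:00.
Mei ∩ Tomás ∩ Zubin: 13:55-14:10, 14:40-17:00.
Mei ∩ Tomás ∩ Zubin ∩ Oona: 13:55-14:10, 14:40-17:00.
Mei ∩ Tomás ∩ Zubin ∩ Oona ∩ Alice: 13:55-14:10, 14:40-17:00.
The first common window of at least 40 minutes is 14:40-17:00, so the earliest start is 14:40.

14:40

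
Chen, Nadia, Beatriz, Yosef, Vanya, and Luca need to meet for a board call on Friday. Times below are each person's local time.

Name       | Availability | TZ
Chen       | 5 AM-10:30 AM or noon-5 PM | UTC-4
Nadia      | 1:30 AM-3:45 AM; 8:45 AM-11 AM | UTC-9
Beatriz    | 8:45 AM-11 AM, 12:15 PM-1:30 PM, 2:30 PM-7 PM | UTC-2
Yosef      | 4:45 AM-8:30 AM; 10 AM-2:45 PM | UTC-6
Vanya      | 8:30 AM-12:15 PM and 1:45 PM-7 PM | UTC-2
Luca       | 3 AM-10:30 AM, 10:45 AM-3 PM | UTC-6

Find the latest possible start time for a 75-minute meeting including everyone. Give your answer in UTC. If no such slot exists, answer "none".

Chen in UTC: 09:00-14:30, 16:00-21:00 (add 4h to convert from UTC-4).
Nadia in UTC: 10:30-12:45, 17:45-20:00 (add 9h to convert from UTC-9).
Beatriz in UTC: 10:45-13:00, 14:15-15:30, 16:30-21:00 (add 2h to convert from UTC-2).
Yosef in UTC: 10:45-14:30, 16:00-20:45 (add 6h to convert from UTC-6).
Vanya in UTC: 10:30-14:15, 15:45-21:00 (add 2h to convert from UTC-2).
Luca in UTC: 09:00-16:30, 16:45-21:00 (add 6h to convert from UTC-6).
Chen ∩ Nadia: 10:30-12:45, 17:45-20:00.
Chen ∩ Nadia ∩ Beatriz: 10:45-12:45, 17:45-20:00.
Chen ∩ Nadia ∩ Beatriz ∩ Yosef: 10:45-12:45, 17:45-20:00.
Chen ∩ Nadia ∩ Beatriz ∩ Yosef ∩ Vanya: 10:45-12:45, 17:45-20:00.
Chen ∩ Nadia ∩ Beatriz ∩ Yosef ∩ Vanya ∩ Luca: 10:45-12:45, 17:45-20:00.
The last common window of at least 75 minutes is 17:45-20:00; a 75-minute meeting can start as late as 18:45 and still end by 20:00.

18:45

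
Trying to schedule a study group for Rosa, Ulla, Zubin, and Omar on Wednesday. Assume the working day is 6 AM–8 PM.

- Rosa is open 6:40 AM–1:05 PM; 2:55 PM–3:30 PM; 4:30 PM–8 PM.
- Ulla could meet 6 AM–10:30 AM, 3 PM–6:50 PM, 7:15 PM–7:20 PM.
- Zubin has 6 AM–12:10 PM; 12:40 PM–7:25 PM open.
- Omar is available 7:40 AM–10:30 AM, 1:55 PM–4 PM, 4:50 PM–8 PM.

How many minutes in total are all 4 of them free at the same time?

Rosa ∩ Ulla: 06:40-10:30, 15:00-15:30, 16:30-18:50, 19:15-19:20.
Rosa ∩ Ulla ∩ Zubin: 06:40-10:30, 15:00-15:30, 16:30-18:50, 19:15-19:20.
Rosa ∩ Ulla ∩ Zubin ∩ Omar: 07:40-10:30, 15:00-15:30, 16:50-18:50, 19:15-19:20.
Those are the intersection windows.
Summing the common windows: 170 + 30 + 120 + 5 = 325 minutes.

325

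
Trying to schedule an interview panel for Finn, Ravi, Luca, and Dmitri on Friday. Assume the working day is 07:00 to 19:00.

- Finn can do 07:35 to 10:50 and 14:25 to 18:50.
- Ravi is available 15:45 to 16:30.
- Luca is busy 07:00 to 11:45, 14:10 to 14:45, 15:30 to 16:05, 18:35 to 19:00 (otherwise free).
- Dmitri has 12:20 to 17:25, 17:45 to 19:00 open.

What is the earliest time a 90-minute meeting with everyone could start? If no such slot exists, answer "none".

none

Finn free: 07:35-10:50, 14:25-18:50.
Ravi free: 15:45-16:30.
Luca free: 11:45-14:10, 14:45-15:30, 16:05-18:35 (invert busy blocks within the working day).
Dmitri free: 12:20-17:25, 17:45-19:00.
Finn ∩ Ravi: 15:45-16:30.
Finn ∩ Ravi ∩ Luca: 16:05-16:30.
Finn ∩ Ravi ∩ Luca ∩ Dmitri: 16:05-16:30.
No common window is at least 90 minutes long.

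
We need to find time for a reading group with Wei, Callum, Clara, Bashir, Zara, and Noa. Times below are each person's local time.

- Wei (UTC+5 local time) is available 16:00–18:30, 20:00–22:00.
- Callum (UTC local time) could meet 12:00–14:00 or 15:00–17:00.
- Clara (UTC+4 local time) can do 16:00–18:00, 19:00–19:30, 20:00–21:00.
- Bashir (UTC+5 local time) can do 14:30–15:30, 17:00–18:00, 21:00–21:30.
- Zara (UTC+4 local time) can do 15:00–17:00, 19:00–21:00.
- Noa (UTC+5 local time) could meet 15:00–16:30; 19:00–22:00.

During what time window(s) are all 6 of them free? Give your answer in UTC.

16:00-16:30

Wei in UTC: 11:00-13:30, 15:00-17:00 (subtract 5h to convert from UTC+5).
Callum in UTC: 12:00-14:00, 15:00-17:00.
Clara in UTC: 12:00-14:00, 15:00-15:30, 16:00-17:00 (subtract 4h to convert from UTC+4).
Bashir in UTC: 09:30-10:30, 12:00-13:00, 16:00-16:30 (subtract 5h to convert from UTC+5).
Zara in UTC: 11:00-13:00, 15:00-17:00 (subtract 4h to convert from UTC+4).
Noa in UTC: 10:00-11:30, 14:00-17:00 (subtract 5h to convert from UTC+5).
Wei ∩ Callum: 12:00-13:30, 15:00-17:00.
Wei ∩ Callum ∩ Clara: 12:00-13:30, 15:00-15:30, 16:00-17:00.
Wei ∩ Callum ∩ Clara ∩ Bashir: 12:00-13:00, 16:00-16:30.
Wei ∩ Callum ∩ Clara ∩ Bashir ∩ Zara: 12:00-13:00, 16:00-16:30.
Wei ∩ Callum ∩ Clara ∩ Bashir ∩ Zara ∩ Noa: 16:00-16:30.
So the common availability across everyone is 16:00-16:30.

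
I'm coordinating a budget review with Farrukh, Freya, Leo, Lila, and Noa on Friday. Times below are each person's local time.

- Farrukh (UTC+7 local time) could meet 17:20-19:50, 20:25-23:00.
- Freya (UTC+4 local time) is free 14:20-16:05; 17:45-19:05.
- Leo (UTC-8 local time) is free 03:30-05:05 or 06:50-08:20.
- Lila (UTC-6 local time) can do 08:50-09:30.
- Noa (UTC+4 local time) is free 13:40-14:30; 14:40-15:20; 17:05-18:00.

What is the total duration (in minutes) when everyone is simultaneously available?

Farrukh in UTC: 10:20-12:50, 13:25-16:00 (subtract 7h to convert from UTC+7).
Freya in UTC: 10:20-12:05, 13:45-15:05 (subtract 4h to convert from UTC+4).
Leo in UTC: 11:30-13:05, 14:50-16:20 (add 8h to convert from UTC-8).
Lila in UTC: 14:50-15:30 (add 6h to convert from UTC-6).
Noa in UTC: 09:40-10:30, 10:40-11:20, 13:05-14:00 (subtract 4h to convert from UTC+4).
Farrukh ∩ Freya: 10:20-12:05, 13:45-15:05.
Farrukh ∩ Freya ∩ Leo: 11:30-12:05, 14:50-15:05.
Farrukh ∩ Freya ∩ Leo ∩ Lila: 14:50-15:05.
Farrukh ∩ Freya ∩ Leo ∩ Lila ∩ Noa: ∅.
There is no time when everyone is free.
There is no common window, so the total is 0 minutes.

0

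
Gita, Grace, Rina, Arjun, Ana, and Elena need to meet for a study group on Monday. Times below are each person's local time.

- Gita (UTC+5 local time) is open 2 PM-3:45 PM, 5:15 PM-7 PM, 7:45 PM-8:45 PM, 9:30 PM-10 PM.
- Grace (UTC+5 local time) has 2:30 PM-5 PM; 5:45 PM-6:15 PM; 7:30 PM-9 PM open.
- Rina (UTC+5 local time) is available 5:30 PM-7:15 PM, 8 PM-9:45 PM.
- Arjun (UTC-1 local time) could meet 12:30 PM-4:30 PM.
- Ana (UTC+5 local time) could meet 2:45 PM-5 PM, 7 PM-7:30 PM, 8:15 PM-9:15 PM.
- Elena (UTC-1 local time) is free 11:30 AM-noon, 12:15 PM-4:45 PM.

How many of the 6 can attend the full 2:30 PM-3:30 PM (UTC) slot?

3

Gita in UTC: 09:00-10:45, 12:15-14:00, 14:45-15:45, 16:30-17:00 (subtract 5h to convert from UTC+5).
Grace in UTC: 09:30-12:00, 12:45-13:15, 14:30-16:00 (subtract 5h to convert from UTC+5).
Rina in UTC: 12:30-14:15, 15:00-16:45 (subtract 5h to convert from UTC+5).
Arjun in UTC: 13:30-17:30 (add 1h to convert from UTC-1).
Ana in UTC: 09:45-12:00, 14:00-14:30, 15:15-16:15 (subtract 5h to convert from UTC+5).
Elena in UTC: 12:30-13:00, 13:15-17:45 (add 1h to convert from UTC-1).
Grace, Arjun, and Elena can make the full 14:30-15:30 slot — that's 3.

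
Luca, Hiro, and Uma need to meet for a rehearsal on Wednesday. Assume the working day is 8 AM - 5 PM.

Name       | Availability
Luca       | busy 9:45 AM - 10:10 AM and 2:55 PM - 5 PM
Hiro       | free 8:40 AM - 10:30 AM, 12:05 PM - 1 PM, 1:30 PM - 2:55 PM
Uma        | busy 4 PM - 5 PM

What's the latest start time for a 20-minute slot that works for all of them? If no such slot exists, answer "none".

14:35

Luca free: 08:00-09:45, 10:10-14:55 (invert busy blocks within the working day).
Hiro free: 08:40-10:30, 12:05-13:00, 13:30-14:55.
Uma free: 08:00-16:00 (invert busy blocks within the working day).
Luca ∩ Hiro: 08:40-09:45, 10:10-10:30, 12:05-13:00, 13:30-14:55.
Luca ∩ Hiro ∩ Uma: 08:40-09:45, 10:10-10:30, 12:05-13:00, 13:30-14:55.
Those are the intersection windows.
The last common window of at least 20 minutes is 13:30-14:55; a 20-minute meeting can start as late as 14:35 and still end by 14:55.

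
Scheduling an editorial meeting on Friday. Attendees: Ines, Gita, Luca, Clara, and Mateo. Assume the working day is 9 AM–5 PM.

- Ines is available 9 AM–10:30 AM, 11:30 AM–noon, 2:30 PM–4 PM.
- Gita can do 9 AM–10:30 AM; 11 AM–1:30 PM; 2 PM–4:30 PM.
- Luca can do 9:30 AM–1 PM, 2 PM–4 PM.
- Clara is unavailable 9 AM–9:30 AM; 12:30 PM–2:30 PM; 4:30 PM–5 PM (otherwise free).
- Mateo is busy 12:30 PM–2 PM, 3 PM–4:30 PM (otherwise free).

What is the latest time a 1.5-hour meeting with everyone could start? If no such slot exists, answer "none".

none

Ines free: 09:00-10:30, 11:30-12:00, 14:30-16:00.
Gita free: 09:00-10:30, 11:00-13:30, 14:00-16:30.
Luca free: 09:30-13:00, 14:00-16:00.
Clara free: 09:30-12:30, 14:30-16:30 (invert busy blocks within the working day).
Mateo free: 09:00-12:30, 14:00-15:00, 16:30-17:00 (invert busy blocks within the working day).
Ines ∩ Gita: 09:00-10:30, 11:30-12:00, 14:30-16:00.
Ines ∩ Gita ∩ Luca: 09:30-10:30, 11:30-12:00, 14:30-16:00.
Ines ∩ Gita ∩ Luca ∩ Clara: 09:30-10:30, 11:30-12:00, 14:30-16:00.
Ines ∩ Gita ∩ Luca ∩ Clara ∩ Mateo: 09:30-10:30, 11:30-12:00, 14:30-15:00.
No common window is at least 90 minutes long.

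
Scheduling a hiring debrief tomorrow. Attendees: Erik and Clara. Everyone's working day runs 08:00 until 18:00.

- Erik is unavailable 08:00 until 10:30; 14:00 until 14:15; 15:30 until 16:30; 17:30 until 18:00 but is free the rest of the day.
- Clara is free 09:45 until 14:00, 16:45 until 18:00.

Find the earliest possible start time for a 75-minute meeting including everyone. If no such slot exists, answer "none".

10:30

Erik free: 10:30-14:00, 14:15-15:30, 16:30-17:30 (invert busy blocks within the working day).
Clara free: 09:45-14:00, 16:45-18:00.
Erik ∩ Clara: 10:30-14:00, 16:45-17:30.
The first common window of at least 75 minutes is 10:30-14:00, so the earliest start is 10:30.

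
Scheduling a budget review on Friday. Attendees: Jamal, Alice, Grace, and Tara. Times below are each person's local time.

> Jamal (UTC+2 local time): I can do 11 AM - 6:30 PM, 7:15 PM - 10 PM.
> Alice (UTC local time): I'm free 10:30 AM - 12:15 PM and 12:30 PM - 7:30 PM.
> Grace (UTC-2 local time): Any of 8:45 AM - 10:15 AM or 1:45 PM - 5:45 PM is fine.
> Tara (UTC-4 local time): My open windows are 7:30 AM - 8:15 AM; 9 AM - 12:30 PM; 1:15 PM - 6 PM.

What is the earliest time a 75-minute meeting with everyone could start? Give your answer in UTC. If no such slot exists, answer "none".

17:15

Jamal in UTC: 09:00-16:30, 17:15-20:00 (subtract 2h to convert from UTC+2).
Alice in UTC: 10:30-12:15, 12:30-19:30.
Grace in UTC: 10:45-12:15, 15:45-19:45 (add 2h to convert from UTC-2).
Tara in UTC: 11:30-12:15, 13:00-16:30, 17:15-22:00 (add 4h to convert from UTC-4).
Jamal ∩ Alice: 10:30-12:15, 12:30-16:30, 17:15-19:30.
Jamal ∩ Alice ∩ Grace: 10:45-12:15, 15:45-16:30, 17:15-19:30.
Jamal ∩ Alice ∩ Grace ∩ Tara: 11:30-12:15, 15:45-16:30, 17:15-19:30.
So the common availability across everyone is 11:30-12:15, 15:45-16:30, 17:15-19:30.
The first common window of at least 75 minutes is 17:15-19:30, so the earliest start is 17:15.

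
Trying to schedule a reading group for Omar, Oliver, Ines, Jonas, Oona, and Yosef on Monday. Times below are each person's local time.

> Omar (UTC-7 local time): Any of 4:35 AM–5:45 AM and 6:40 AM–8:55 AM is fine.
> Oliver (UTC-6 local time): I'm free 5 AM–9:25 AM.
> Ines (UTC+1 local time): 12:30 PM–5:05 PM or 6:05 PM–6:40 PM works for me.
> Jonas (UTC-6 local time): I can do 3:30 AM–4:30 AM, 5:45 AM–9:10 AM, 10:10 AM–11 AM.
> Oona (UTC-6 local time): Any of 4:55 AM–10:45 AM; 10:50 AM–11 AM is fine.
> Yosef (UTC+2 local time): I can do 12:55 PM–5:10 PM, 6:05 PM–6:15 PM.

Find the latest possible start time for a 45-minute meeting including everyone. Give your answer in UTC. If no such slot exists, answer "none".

Omar in UTC: 11:35-12:45, 13:40-15:55 (add 7h to convert from UTC-7).
Oliver in UTC: 11:00-15:25 (add 6h to convert from UTC-6).
Ines in UTC: 11:30-16:05, 17:05-17:40 (subtract 1h to convert from UTC+1).
Jonas in UTC: 09:30-10:30, 11:45-15:10, 16:10-17:00 (add 6h to convert from UTC-6).
Oona in UTC: 10:55-16:45, 16:50-17:00 (add 6h to convert from UTC-6).
Yosef in UTC: 10:55-15:10, 16:05-16:15 (subtract 2h to convert from UTC+2).
Omar ∩ Oliver: 11:35-12:45, 13:40-15:25.
Omar ∩ Oliver ∩ Ines: 11:35-12:45, 13:40-15:25.
Omar ∩ Oliver ∩ Ines ∩ Jonas: 11:45-12:45, 13:40-15:10.
Omar ∩ Oliver ∩ Ines ∩ Jonas ∩ Oona: 11:45-12:45, 13:40-15:10.
Omar ∩ Oliver ∩ Ines ∩ Jonas ∩ Oona ∩ Yosef: 11:45-12:45, 13:40-15:10.
The last common window of at least 45 minutes is 13:40-15:10; a 45-minute meeting can start as late as 14:25 and still end by 15:10.

14:25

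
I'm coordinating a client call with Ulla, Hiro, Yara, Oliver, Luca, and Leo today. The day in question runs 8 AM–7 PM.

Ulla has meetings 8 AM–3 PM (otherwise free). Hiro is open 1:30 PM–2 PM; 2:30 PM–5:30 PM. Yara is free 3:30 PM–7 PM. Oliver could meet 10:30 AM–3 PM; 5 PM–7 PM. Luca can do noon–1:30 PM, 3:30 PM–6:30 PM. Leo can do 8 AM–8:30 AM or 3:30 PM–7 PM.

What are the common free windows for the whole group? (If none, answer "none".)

17:00-17:30

Ulla free: 15:00-19:00 (invert busy blocks within the working day).
Hiro free: 13:30-14:00, 14:30-17:30.
Yara free: 15:30-19:00.
Oliver free: 10:30-15:00, 17:00-19:00.
Luca free: 12:00-13:30, 15:30-18:30.
Leo free: 08:00-08:30, 15:30-19:00.
Ulla ∩ Hiro: 15:00-17:30.
Ulla ∩ Hiro ∩ Yara: 15:30-17:30.
Ulla ∩ Hiro ∩ Yara ∩ Oliver: 17:00-17:30.
Ulla ∩ Hiro ∩ Yara ∩ Oliver ∩ Luca: 17:00-17:30.
Ulla ∩ Hiro ∩ Yara ∩ Oliver ∩ Luca ∩ Leo: 17:00-17:30.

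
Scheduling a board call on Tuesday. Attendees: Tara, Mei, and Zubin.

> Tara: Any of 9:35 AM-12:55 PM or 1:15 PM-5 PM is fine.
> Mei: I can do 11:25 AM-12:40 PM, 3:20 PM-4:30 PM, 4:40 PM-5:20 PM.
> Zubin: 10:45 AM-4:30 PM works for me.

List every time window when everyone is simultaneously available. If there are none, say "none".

Tara ∩ Mei: 11:25-12:40, 15:20-16:30, 16:40-17:00.
Tara ∩ Mei ∩ Zubin: 11:25-12:40, 15:20-16:30.
Those are the intersection windows.

11:25-12:40, 15:20-16:30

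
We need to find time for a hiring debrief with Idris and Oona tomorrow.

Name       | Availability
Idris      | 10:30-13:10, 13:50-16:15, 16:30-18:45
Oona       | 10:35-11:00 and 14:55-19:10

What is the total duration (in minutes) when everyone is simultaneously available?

Idris ∩ Oona: 10:35-11:00, 14:55-16:15, 16:30-18:45.
Summing the common windows: 25 + 80 + 135 = 240 minutes.

240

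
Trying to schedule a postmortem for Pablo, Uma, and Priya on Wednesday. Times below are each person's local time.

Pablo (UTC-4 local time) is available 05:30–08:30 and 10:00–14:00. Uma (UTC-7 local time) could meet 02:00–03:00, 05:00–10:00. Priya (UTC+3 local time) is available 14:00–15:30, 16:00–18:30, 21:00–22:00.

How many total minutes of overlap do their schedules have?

120

Pablo in UTC: 09:30-12:30, 14:00-18:00 (add 4h to convert from UTC-4).
Uma in UTC: 09:00-10:00, 12:00-17:00 (add 7h to convert from UTC-7).
Priya in UTC: 11:00-12:30, 13:00-15:30, 18:00-19:00 (subtract 3h to convert from UTC+3).
Pablo ∩ Uma: 09:30-10:00, 12:00-12:30, 14:00-17:00.
Pablo ∩ Uma ∩ Priya: 12:00-12:30, 14:00-15:30.
So the common availability across everyone is 12:00-12:30, 14:00-15:30.
Summing the common windows: 30 + 90 = 120 minutes.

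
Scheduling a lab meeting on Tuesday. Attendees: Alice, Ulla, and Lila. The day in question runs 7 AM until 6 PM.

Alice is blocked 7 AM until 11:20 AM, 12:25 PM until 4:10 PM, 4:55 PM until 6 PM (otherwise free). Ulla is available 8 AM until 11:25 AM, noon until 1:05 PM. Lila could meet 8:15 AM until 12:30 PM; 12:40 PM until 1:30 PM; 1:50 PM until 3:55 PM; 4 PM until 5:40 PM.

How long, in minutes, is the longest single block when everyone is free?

Alice free: 11:20-12:25, 16:10-16:55 (invert busy blocks within the working day).
Ulla free: 08:00-11:25, 12:00-13:05.
Lila free: 08:15-12:30, 12:40-13:30, 13:50-15:55, 16:00-17:40.
Alice ∩ Ulla: 11:20-11:25, 12:00-12:25.
Alice ∩ Ulla ∩ Lila: 11:20-11:25, 12:00-12:25.
The longest is 12:00-12:25 at 25 minutes.

25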